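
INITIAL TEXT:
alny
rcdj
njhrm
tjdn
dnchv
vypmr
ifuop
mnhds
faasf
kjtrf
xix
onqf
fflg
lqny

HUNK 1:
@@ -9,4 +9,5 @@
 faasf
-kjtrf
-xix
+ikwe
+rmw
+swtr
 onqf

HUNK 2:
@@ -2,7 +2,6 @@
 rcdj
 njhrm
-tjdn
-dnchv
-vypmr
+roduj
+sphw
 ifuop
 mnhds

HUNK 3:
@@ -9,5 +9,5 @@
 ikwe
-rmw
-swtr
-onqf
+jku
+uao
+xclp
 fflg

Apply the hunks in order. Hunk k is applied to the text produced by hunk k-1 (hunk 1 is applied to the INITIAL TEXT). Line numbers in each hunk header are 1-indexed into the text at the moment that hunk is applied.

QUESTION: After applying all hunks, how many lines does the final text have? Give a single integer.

Hunk 1: at line 9 remove [kjtrf,xix] add [ikwe,rmw,swtr] -> 15 lines: alny rcdj njhrm tjdn dnchv vypmr ifuop mnhds faasf ikwe rmw swtr onqf fflg lqny
Hunk 2: at line 2 remove [tjdn,dnchv,vypmr] add [roduj,sphw] -> 14 lines: alny rcdj njhrm roduj sphw ifuop mnhds faasf ikwe rmw swtr onqf fflg lqny
Hunk 3: at line 9 remove [rmw,swtr,onqf] add [jku,uao,xclp] -> 14 lines: alny rcdj njhrm roduj sphw ifuop mnhds faasf ikwe jku uao xclp fflg lqny
Final line count: 14

Answer: 14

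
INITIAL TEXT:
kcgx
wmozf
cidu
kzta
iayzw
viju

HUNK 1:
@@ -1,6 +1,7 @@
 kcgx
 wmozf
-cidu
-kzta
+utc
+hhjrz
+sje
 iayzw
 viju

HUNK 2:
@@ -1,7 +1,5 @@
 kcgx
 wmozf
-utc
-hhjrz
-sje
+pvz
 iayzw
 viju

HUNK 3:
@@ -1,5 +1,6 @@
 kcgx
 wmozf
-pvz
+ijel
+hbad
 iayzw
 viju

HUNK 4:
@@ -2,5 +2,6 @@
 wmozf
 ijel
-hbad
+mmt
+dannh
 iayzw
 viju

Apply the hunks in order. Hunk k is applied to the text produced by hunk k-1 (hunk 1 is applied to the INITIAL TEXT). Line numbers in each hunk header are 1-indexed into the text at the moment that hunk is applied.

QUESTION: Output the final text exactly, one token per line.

Answer: kcgx
wmozf
ijel
mmt
dannh
iayzw
viju

Derivation:
Hunk 1: at line 1 remove [cidu,kzta] add [utc,hhjrz,sje] -> 7 lines: kcgx wmozf utc hhjrz sje iayzw viju
Hunk 2: at line 1 remove [utc,hhjrz,sje] add [pvz] -> 5 lines: kcgx wmozf pvz iayzw viju
Hunk 3: at line 1 remove [pvz] add [ijel,hbad] -> 6 lines: kcgx wmozf ijel hbad iayzw viju
Hunk 4: at line 2 remove [hbad] add [mmt,dannh] -> 7 lines: kcgx wmozf ijel mmt dannh iayzw viju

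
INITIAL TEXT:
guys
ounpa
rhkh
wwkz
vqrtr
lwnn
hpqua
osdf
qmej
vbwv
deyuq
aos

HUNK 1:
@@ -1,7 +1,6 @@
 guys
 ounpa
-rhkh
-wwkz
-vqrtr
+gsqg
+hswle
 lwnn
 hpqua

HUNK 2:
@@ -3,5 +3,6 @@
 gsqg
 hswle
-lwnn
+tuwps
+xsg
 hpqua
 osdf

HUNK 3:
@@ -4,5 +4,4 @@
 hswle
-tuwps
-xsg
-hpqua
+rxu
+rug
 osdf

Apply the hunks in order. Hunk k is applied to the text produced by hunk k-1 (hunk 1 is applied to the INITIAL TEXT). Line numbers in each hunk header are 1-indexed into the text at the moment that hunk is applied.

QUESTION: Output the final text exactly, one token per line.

Hunk 1: at line 1 remove [rhkh,wwkz,vqrtr] add [gsqg,hswle] -> 11 lines: guys ounpa gsqg hswle lwnn hpqua osdf qmej vbwv deyuq aos
Hunk 2: at line 3 remove [lwnn] add [tuwps,xsg] -> 12 lines: guys ounpa gsqg hswle tuwps xsg hpqua osdf qmej vbwv deyuq aos
Hunk 3: at line 4 remove [tuwps,xsg,hpqua] add [rxu,rug] -> 11 lines: guys ounpa gsqg hswle rxu rug osdf qmej vbwv deyuq aos

Answer: guys
ounpa
gsqg
hswle
rxu
rug
osdf
qmej
vbwv
deyuq
aos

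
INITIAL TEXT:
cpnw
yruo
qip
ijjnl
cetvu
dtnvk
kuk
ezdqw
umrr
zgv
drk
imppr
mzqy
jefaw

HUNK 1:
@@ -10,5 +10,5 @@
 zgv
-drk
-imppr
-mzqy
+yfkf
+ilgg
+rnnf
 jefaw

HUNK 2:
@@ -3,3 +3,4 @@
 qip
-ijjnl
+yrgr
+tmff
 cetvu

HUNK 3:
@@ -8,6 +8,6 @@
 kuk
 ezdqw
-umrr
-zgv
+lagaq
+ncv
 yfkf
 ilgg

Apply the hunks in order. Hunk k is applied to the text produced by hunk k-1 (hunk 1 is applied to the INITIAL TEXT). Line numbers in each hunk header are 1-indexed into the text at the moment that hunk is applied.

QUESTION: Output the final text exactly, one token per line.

Answer: cpnw
yruo
qip
yrgr
tmff
cetvu
dtnvk
kuk
ezdqw
lagaq
ncv
yfkf
ilgg
rnnf
jefaw

Derivation:
Hunk 1: at line 10 remove [drk,imppr,mzqy] add [yfkf,ilgg,rnnf] -> 14 lines: cpnw yruo qip ijjnl cetvu dtnvk kuk ezdqw umrr zgv yfkf ilgg rnnf jefaw
Hunk 2: at line 3 remove [ijjnl] add [yrgr,tmff] -> 15 lines: cpnw yruo qip yrgr tmff cetvu dtnvk kuk ezdqw umrr zgv yfkf ilgg rnnf jefaw
Hunk 3: at line 8 remove [umrr,zgv] add [lagaq,ncv] -> 15 lines: cpnw yruo qip yrgr tmff cetvu dtnvk kuk ezdqw lagaq ncv yfkf ilgg rnnf jefaw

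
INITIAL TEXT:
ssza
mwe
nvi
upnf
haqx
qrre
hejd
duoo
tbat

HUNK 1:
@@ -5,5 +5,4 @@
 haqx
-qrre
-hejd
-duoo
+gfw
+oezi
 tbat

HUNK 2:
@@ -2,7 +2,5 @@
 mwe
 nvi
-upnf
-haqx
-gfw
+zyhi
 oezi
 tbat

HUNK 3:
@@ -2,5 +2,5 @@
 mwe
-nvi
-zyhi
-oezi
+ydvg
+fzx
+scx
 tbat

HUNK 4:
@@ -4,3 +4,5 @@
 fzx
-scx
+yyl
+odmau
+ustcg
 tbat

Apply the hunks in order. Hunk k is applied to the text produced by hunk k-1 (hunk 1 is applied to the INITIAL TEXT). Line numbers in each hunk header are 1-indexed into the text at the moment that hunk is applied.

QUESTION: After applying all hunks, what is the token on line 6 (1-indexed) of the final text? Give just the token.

Hunk 1: at line 5 remove [qrre,hejd,duoo] add [gfw,oezi] -> 8 lines: ssza mwe nvi upnf haqx gfw oezi tbat
Hunk 2: at line 2 remove [upnf,haqx,gfw] add [zyhi] -> 6 lines: ssza mwe nvi zyhi oezi tbat
Hunk 3: at line 2 remove [nvi,zyhi,oezi] add [ydvg,fzx,scx] -> 6 lines: ssza mwe ydvg fzx scx tbat
Hunk 4: at line 4 remove [scx] add [yyl,odmau,ustcg] -> 8 lines: ssza mwe ydvg fzx yyl odmau ustcg tbat
Final line 6: odmau

Answer: odmau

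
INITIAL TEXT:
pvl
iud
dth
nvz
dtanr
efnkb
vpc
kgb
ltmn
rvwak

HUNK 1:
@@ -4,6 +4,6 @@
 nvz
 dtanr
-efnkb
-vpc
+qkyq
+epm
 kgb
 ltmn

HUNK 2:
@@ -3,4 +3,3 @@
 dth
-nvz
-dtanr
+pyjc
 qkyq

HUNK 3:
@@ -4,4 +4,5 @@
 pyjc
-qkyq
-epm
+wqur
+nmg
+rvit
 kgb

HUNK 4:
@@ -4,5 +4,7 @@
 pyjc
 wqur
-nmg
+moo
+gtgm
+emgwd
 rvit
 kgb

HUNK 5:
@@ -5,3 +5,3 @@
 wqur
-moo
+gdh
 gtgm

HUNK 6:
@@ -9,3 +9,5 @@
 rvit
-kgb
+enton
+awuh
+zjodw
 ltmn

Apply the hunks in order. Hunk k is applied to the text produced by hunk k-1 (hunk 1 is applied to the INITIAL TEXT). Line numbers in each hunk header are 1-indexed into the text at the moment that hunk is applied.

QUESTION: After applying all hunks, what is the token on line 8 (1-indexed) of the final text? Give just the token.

Answer: emgwd

Derivation:
Hunk 1: at line 4 remove [efnkb,vpc] add [qkyq,epm] -> 10 lines: pvl iud dth nvz dtanr qkyq epm kgb ltmn rvwak
Hunk 2: at line 3 remove [nvz,dtanr] add [pyjc] -> 9 lines: pvl iud dth pyjc qkyq epm kgb ltmn rvwak
Hunk 3: at line 4 remove [qkyq,epm] add [wqur,nmg,rvit] -> 10 lines: pvl iud dth pyjc wqur nmg rvit kgb ltmn rvwak
Hunk 4: at line 4 remove [nmg] add [moo,gtgm,emgwd] -> 12 lines: pvl iud dth pyjc wqur moo gtgm emgwd rvit kgb ltmn rvwak
Hunk 5: at line 5 remove [moo] add [gdh] -> 12 lines: pvl iud dth pyjc wqur gdh gtgm emgwd rvit kgb ltmn rvwak
Hunk 6: at line 9 remove [kgb] add [enton,awuh,zjodw] -> 14 lines: pvl iud dth pyjc wqur gdh gtgm emgwd rvit enton awuh zjodw ltmn rvwak
Final line 8: emgwd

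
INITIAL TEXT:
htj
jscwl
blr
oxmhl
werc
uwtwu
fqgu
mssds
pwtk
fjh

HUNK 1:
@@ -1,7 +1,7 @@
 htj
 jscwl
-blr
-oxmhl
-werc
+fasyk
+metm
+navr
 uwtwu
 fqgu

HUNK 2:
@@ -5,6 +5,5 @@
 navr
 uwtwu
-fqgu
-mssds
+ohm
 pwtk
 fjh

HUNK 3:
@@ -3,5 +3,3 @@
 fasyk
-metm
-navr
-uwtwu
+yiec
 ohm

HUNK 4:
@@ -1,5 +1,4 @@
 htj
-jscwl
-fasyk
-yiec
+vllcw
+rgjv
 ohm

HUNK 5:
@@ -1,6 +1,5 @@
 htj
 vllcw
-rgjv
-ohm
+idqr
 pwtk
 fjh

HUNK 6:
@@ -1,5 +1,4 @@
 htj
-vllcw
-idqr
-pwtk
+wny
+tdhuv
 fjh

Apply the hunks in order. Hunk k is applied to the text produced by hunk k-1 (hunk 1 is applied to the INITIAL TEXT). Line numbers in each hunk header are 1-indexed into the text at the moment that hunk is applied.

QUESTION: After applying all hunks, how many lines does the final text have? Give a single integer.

Hunk 1: at line 1 remove [blr,oxmhl,werc] add [fasyk,metm,navr] -> 10 lines: htj jscwl fasyk metm navr uwtwu fqgu mssds pwtk fjh
Hunk 2: at line 5 remove [fqgu,mssds] add [ohm] -> 9 lines: htj jscwl fasyk metm navr uwtwu ohm pwtk fjh
Hunk 3: at line 3 remove [metm,navr,uwtwu] add [yiec] -> 7 lines: htj jscwl fasyk yiec ohm pwtk fjh
Hunk 4: at line 1 remove [jscwl,fasyk,yiec] add [vllcw,rgjv] -> 6 lines: htj vllcw rgjv ohm pwtk fjh
Hunk 5: at line 1 remove [rgjv,ohm] add [idqr] -> 5 lines: htj vllcw idqr pwtk fjh
Hunk 6: at line 1 remove [vllcw,idqr,pwtk] add [wny,tdhuv] -> 4 lines: htj wny tdhuv fjh
Final line count: 4

Answer: 4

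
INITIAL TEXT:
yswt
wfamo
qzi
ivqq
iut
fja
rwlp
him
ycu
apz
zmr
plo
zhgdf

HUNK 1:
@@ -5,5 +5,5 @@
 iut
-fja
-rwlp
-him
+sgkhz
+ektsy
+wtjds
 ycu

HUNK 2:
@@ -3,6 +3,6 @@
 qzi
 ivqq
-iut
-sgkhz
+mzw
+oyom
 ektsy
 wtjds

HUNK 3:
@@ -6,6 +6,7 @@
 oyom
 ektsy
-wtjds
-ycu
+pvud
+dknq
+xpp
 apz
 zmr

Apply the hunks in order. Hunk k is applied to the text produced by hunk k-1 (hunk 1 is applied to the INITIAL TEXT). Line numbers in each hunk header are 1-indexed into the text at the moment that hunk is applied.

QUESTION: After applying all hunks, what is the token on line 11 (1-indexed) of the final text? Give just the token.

Hunk 1: at line 5 remove [fja,rwlp,him] add [sgkhz,ektsy,wtjds] -> 13 lines: yswt wfamo qzi ivqq iut sgkhz ektsy wtjds ycu apz zmr plo zhgdf
Hunk 2: at line 3 remove [iut,sgkhz] add [mzw,oyom] -> 13 lines: yswt wfamo qzi ivqq mzw oyom ektsy wtjds ycu apz zmr plo zhgdf
Hunk 3: at line 6 remove [wtjds,ycu] add [pvud,dknq,xpp] -> 14 lines: yswt wfamo qzi ivqq mzw oyom ektsy pvud dknq xpp apz zmr plo zhgdf
Final line 11: apz

Answer: apz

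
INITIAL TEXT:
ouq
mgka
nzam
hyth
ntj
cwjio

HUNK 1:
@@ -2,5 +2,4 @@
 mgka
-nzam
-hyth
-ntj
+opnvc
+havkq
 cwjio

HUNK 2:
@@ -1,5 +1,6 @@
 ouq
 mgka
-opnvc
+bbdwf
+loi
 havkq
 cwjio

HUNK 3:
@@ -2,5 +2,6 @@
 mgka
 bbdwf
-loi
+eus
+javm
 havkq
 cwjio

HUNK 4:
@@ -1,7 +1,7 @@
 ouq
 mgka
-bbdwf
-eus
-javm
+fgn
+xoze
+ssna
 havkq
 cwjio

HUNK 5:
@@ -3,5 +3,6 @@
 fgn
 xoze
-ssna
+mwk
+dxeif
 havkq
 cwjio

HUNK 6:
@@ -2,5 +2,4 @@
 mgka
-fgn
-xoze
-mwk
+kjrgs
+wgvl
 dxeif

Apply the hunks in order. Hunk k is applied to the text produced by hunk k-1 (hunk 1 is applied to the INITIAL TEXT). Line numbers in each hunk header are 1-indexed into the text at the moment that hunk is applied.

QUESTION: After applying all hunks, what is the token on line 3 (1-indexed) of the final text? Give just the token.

Answer: kjrgs

Derivation:
Hunk 1: at line 2 remove [nzam,hyth,ntj] add [opnvc,havkq] -> 5 lines: ouq mgka opnvc havkq cwjio
Hunk 2: at line 1 remove [opnvc] add [bbdwf,loi] -> 6 lines: ouq mgka bbdwf loi havkq cwjio
Hunk 3: at line 2 remove [loi] add [eus,javm] -> 7 lines: ouq mgka bbdwf eus javm havkq cwjio
Hunk 4: at line 1 remove [bbdwf,eus,javm] add [fgn,xoze,ssna] -> 7 lines: ouq mgka fgn xoze ssna havkq cwjio
Hunk 5: at line 3 remove [ssna] add [mwk,dxeif] -> 8 lines: ouq mgka fgn xoze mwk dxeif havkq cwjio
Hunk 6: at line 2 remove [fgn,xoze,mwk] add [kjrgs,wgvl] -> 7 lines: ouq mgka kjrgs wgvl dxeif havkq cwjio
Final line 3: kjrgs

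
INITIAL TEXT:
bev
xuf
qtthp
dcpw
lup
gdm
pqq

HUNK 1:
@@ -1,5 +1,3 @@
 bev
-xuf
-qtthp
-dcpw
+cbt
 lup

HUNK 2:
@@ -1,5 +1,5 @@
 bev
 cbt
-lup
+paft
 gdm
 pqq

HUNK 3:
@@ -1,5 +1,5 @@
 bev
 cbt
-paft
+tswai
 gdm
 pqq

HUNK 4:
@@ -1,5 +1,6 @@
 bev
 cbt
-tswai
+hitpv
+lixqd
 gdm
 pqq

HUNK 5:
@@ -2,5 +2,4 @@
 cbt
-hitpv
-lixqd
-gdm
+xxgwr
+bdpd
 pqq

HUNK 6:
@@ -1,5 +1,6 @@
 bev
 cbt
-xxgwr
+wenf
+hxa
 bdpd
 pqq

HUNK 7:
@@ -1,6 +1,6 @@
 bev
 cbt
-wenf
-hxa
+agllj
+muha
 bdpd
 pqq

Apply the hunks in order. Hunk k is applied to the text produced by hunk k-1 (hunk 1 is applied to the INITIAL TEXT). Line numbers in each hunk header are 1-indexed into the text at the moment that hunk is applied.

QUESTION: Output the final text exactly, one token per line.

Hunk 1: at line 1 remove [xuf,qtthp,dcpw] add [cbt] -> 5 lines: bev cbt lup gdm pqq
Hunk 2: at line 1 remove [lup] add [paft] -> 5 lines: bev cbt paft gdm pqq
Hunk 3: at line 1 remove [paft] add [tswai] -> 5 lines: bev cbt tswai gdm pqq
Hunk 4: at line 1 remove [tswai] add [hitpv,lixqd] -> 6 lines: bev cbt hitpv lixqd gdm pqq
Hunk 5: at line 2 remove [hitpv,lixqd,gdm] add [xxgwr,bdpd] -> 5 lines: bev cbt xxgwr bdpd pqq
Hunk 6: at line 1 remove [xxgwr] add [wenf,hxa] -> 6 lines: bev cbt wenf hxa bdpd pqq
Hunk 7: at line 1 remove [wenf,hxa] add [agllj,muha] -> 6 lines: bev cbt agllj muha bdpd pqq

Answer: bev
cbt
agllj
muha
bdpd
pqq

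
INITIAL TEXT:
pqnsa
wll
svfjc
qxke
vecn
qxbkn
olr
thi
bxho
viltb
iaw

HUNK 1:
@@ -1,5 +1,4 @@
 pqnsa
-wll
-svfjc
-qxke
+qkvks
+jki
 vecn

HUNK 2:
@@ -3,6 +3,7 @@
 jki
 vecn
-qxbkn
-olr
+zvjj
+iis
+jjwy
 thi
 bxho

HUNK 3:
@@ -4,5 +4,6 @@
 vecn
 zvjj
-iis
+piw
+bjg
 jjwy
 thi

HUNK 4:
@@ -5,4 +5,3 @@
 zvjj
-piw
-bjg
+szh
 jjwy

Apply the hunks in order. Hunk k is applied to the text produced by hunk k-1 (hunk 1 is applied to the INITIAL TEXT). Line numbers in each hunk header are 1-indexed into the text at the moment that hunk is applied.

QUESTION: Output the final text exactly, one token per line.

Answer: pqnsa
qkvks
jki
vecn
zvjj
szh
jjwy
thi
bxho
viltb
iaw

Derivation:
Hunk 1: at line 1 remove [wll,svfjc,qxke] add [qkvks,jki] -> 10 lines: pqnsa qkvks jki vecn qxbkn olr thi bxho viltb iaw
Hunk 2: at line 3 remove [qxbkn,olr] add [zvjj,iis,jjwy] -> 11 lines: pqnsa qkvks jki vecn zvjj iis jjwy thi bxho viltb iaw
Hunk 3: at line 4 remove [iis] add [piw,bjg] -> 12 lines: pqnsa qkvks jki vecn zvjj piw bjg jjwy thi bxho viltb iaw
Hunk 4: at line 5 remove [piw,bjg] add [szh] -> 11 lines: pqnsa qkvks jki vecn zvjj szh jjwy thi bxho viltb iaw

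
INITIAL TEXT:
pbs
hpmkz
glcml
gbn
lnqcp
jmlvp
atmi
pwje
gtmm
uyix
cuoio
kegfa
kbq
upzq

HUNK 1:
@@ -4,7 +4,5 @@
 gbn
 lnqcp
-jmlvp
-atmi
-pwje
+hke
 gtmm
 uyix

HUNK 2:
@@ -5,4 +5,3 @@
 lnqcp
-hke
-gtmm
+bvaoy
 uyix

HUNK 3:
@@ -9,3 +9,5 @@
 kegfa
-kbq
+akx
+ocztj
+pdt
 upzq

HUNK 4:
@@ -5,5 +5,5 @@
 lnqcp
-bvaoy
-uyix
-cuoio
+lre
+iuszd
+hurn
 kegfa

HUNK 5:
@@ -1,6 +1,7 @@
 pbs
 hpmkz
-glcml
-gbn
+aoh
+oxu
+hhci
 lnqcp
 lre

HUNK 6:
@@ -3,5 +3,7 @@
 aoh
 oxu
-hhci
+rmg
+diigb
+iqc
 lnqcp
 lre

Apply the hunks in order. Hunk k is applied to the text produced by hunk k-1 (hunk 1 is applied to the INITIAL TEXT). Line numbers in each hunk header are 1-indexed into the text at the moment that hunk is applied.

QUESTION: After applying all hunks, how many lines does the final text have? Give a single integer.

Answer: 16

Derivation:
Hunk 1: at line 4 remove [jmlvp,atmi,pwje] add [hke] -> 12 lines: pbs hpmkz glcml gbn lnqcp hke gtmm uyix cuoio kegfa kbq upzq
Hunk 2: at line 5 remove [hke,gtmm] add [bvaoy] -> 11 lines: pbs hpmkz glcml gbn lnqcp bvaoy uyix cuoio kegfa kbq upzq
Hunk 3: at line 9 remove [kbq] add [akx,ocztj,pdt] -> 13 lines: pbs hpmkz glcml gbn lnqcp bvaoy uyix cuoio kegfa akx ocztj pdt upzq
Hunk 4: at line 5 remove [bvaoy,uyix,cuoio] add [lre,iuszd,hurn] -> 13 lines: pbs hpmkz glcml gbn lnqcp lre iuszd hurn kegfa akx ocztj pdt upzq
Hunk 5: at line 1 remove [glcml,gbn] add [aoh,oxu,hhci] -> 14 lines: pbs hpmkz aoh oxu hhci lnqcp lre iuszd hurn kegfa akx ocztj pdt upzq
Hunk 6: at line 3 remove [hhci] add [rmg,diigb,iqc] -> 16 lines: pbs hpmkz aoh oxu rmg diigb iqc lnqcp lre iuszd hurn kegfa akx ocztj pdt upzq
Final line count: 16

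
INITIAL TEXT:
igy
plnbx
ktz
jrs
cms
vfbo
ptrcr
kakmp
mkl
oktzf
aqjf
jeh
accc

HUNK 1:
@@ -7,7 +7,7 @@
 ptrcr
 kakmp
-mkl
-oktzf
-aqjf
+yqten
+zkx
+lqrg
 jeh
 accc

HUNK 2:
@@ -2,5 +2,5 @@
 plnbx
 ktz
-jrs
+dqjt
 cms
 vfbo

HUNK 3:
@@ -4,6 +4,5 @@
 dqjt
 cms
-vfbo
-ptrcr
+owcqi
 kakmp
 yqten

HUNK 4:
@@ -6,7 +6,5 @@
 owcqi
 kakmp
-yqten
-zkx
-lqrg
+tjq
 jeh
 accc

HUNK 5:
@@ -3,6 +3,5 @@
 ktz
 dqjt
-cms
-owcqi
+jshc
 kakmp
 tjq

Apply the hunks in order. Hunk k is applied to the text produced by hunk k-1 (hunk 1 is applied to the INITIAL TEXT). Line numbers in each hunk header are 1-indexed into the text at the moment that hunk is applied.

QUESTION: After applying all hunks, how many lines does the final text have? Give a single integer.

Answer: 9

Derivation:
Hunk 1: at line 7 remove [mkl,oktzf,aqjf] add [yqten,zkx,lqrg] -> 13 lines: igy plnbx ktz jrs cms vfbo ptrcr kakmp yqten zkx lqrg jeh accc
Hunk 2: at line 2 remove [jrs] add [dqjt] -> 13 lines: igy plnbx ktz dqjt cms vfbo ptrcr kakmp yqten zkx lqrg jeh accc
Hunk 3: at line 4 remove [vfbo,ptrcr] add [owcqi] -> 12 lines: igy plnbx ktz dqjt cms owcqi kakmp yqten zkx lqrg jeh accc
Hunk 4: at line 6 remove [yqten,zkx,lqrg] add [tjq] -> 10 lines: igy plnbx ktz dqjt cms owcqi kakmp tjq jeh accc
Hunk 5: at line 3 remove [cms,owcqi] add [jshc] -> 9 lines: igy plnbx ktz dqjt jshc kakmp tjq jeh accc
Final line count: 9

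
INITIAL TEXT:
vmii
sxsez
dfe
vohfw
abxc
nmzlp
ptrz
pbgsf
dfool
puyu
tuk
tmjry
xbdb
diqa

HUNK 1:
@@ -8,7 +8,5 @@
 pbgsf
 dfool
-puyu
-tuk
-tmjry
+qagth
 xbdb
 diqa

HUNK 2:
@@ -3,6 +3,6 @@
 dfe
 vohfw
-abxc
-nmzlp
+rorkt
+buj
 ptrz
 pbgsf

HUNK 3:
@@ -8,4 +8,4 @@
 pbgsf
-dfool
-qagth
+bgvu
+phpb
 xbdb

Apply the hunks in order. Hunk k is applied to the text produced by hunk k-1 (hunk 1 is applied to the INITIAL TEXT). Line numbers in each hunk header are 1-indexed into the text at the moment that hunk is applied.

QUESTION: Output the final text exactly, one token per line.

Answer: vmii
sxsez
dfe
vohfw
rorkt
buj
ptrz
pbgsf
bgvu
phpb
xbdb
diqa

Derivation:
Hunk 1: at line 8 remove [puyu,tuk,tmjry] add [qagth] -> 12 lines: vmii sxsez dfe vohfw abxc nmzlp ptrz pbgsf dfool qagth xbdb diqa
Hunk 2: at line 3 remove [abxc,nmzlp] add [rorkt,buj] -> 12 lines: vmii sxsez dfe vohfw rorkt buj ptrz pbgsf dfool qagth xbdb diqa
Hunk 3: at line 8 remove [dfool,qagth] add [bgvu,phpb] -> 12 lines: vmii sxsez dfe vohfw rorkt buj ptrz pbgsf bgvu phpb xbdb diqa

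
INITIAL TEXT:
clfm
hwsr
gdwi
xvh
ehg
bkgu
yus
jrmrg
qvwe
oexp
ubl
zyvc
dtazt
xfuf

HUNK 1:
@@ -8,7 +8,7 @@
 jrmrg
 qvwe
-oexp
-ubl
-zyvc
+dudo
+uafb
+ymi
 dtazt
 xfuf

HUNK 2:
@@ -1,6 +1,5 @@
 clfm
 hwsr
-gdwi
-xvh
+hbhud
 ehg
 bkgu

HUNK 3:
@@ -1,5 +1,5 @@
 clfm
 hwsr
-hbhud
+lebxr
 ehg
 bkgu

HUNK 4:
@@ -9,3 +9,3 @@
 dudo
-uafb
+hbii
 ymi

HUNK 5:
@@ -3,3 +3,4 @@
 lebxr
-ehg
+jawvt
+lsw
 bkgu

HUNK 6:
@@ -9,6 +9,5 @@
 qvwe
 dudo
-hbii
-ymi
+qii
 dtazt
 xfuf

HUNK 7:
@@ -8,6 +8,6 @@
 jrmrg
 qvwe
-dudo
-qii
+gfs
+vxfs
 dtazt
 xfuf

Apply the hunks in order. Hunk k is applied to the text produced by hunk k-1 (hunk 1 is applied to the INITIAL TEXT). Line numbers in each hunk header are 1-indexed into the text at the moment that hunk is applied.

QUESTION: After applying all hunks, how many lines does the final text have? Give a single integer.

Hunk 1: at line 8 remove [oexp,ubl,zyvc] add [dudo,uafb,ymi] -> 14 lines: clfm hwsr gdwi xvh ehg bkgu yus jrmrg qvwe dudo uafb ymi dtazt xfuf
Hunk 2: at line 1 remove [gdwi,xvh] add [hbhud] -> 13 lines: clfm hwsr hbhud ehg bkgu yus jrmrg qvwe dudo uafb ymi dtazt xfuf
Hunk 3: at line 1 remove [hbhud] add [lebxr] -> 13 lines: clfm hwsr lebxr ehg bkgu yus jrmrg qvwe dudo uafb ymi dtazt xfuf
Hunk 4: at line 9 remove [uafb] add [hbii] -> 13 lines: clfm hwsr lebxr ehg bkgu yus jrmrg qvwe dudo hbii ymi dtazt xfuf
Hunk 5: at line 3 remove [ehg] add [jawvt,lsw] -> 14 lines: clfm hwsr lebxr jawvt lsw bkgu yus jrmrg qvwe dudo hbii ymi dtazt xfuf
Hunk 6: at line 9 remove [hbii,ymi] add [qii] -> 13 lines: clfm hwsr lebxr jawvt lsw bkgu yus jrmrg qvwe dudo qii dtazt xfuf
Hunk 7: at line 8 remove [dudo,qii] add [gfs,vxfs] -> 13 lines: clfm hwsr lebxr jawvt lsw bkgu yus jrmrg qvwe gfs vxfs dtazt xfuf
Final line count: 13

Answer: 13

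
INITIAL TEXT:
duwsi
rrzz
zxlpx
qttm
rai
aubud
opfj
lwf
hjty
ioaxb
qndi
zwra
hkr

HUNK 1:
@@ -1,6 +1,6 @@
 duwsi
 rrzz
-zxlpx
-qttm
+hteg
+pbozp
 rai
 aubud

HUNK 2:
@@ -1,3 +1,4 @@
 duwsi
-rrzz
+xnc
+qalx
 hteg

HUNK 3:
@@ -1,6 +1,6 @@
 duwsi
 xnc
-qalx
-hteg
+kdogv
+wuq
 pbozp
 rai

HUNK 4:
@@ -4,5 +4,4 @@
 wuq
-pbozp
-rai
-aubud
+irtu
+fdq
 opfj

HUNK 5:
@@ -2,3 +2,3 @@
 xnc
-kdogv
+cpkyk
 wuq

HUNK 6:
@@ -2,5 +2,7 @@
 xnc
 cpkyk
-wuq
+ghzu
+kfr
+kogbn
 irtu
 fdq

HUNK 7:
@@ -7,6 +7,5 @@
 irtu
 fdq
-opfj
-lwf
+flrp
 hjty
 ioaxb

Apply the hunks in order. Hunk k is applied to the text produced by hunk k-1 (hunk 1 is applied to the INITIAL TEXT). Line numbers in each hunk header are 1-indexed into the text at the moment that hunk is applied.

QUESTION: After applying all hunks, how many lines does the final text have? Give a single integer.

Hunk 1: at line 1 remove [zxlpx,qttm] add [hteg,pbozp] -> 13 lines: duwsi rrzz hteg pbozp rai aubud opfj lwf hjty ioaxb qndi zwra hkr
Hunk 2: at line 1 remove [rrzz] add [xnc,qalx] -> 14 lines: duwsi xnc qalx hteg pbozp rai aubud opfj lwf hjty ioaxb qndi zwra hkr
Hunk 3: at line 1 remove [qalx,hteg] add [kdogv,wuq] -> 14 lines: duwsi xnc kdogv wuq pbozp rai aubud opfj lwf hjty ioaxb qndi zwra hkr
Hunk 4: at line 4 remove [pbozp,rai,aubud] add [irtu,fdq] -> 13 lines: duwsi xnc kdogv wuq irtu fdq opfj lwf hjty ioaxb qndi zwra hkr
Hunk 5: at line 2 remove [kdogv] add [cpkyk] -> 13 lines: duwsi xnc cpkyk wuq irtu fdq opfj lwf hjty ioaxb qndi zwra hkr
Hunk 6: at line 2 remove [wuq] add [ghzu,kfr,kogbn] -> 15 lines: duwsi xnc cpkyk ghzu kfr kogbn irtu fdq opfj lwf hjty ioaxb qndi zwra hkr
Hunk 7: at line 7 remove [opfj,lwf] add [flrp] -> 14 lines: duwsi xnc cpkyk ghzu kfr kogbn irtu fdq flrp hjty ioaxb qndi zwra hkr
Final line count: 14

Answer: 14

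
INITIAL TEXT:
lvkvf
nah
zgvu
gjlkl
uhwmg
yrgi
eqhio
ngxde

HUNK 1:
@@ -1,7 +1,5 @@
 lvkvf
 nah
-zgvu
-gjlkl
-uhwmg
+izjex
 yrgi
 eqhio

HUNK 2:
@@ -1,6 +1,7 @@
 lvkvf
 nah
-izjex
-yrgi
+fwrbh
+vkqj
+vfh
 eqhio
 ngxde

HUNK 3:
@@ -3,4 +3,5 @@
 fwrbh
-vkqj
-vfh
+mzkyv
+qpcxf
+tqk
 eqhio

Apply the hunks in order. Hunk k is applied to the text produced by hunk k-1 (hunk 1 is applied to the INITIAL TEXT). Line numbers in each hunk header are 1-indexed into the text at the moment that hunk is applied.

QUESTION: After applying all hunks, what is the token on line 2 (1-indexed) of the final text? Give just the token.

Hunk 1: at line 1 remove [zgvu,gjlkl,uhwmg] add [izjex] -> 6 lines: lvkvf nah izjex yrgi eqhio ngxde
Hunk 2: at line 1 remove [izjex,yrgi] add [fwrbh,vkqj,vfh] -> 7 lines: lvkvf nah fwrbh vkqj vfh eqhio ngxde
Hunk 3: at line 3 remove [vkqj,vfh] add [mzkyv,qpcxf,tqk] -> 8 lines: lvkvf nah fwrbh mzkyv qpcxf tqk eqhio ngxde
Final line 2: nah

Answer: nah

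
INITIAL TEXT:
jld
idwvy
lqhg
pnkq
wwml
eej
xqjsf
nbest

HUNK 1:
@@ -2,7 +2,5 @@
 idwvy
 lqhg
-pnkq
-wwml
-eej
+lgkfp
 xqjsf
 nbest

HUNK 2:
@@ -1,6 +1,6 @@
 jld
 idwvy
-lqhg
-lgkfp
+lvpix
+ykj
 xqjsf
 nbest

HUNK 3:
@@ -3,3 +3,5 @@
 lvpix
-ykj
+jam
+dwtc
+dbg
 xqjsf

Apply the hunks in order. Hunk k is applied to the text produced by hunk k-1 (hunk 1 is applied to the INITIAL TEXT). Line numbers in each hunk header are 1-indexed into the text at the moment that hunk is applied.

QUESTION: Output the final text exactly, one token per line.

Hunk 1: at line 2 remove [pnkq,wwml,eej] add [lgkfp] -> 6 lines: jld idwvy lqhg lgkfp xqjsf nbest
Hunk 2: at line 1 remove [lqhg,lgkfp] add [lvpix,ykj] -> 6 lines: jld idwvy lvpix ykj xqjsf nbest
Hunk 3: at line 3 remove [ykj] add [jam,dwtc,dbg] -> 8 lines: jld idwvy lvpix jam dwtc dbg xqjsf nbest

Answer: jld
idwvy
lvpix
jam
dwtc
dbg
xqjsf
nbest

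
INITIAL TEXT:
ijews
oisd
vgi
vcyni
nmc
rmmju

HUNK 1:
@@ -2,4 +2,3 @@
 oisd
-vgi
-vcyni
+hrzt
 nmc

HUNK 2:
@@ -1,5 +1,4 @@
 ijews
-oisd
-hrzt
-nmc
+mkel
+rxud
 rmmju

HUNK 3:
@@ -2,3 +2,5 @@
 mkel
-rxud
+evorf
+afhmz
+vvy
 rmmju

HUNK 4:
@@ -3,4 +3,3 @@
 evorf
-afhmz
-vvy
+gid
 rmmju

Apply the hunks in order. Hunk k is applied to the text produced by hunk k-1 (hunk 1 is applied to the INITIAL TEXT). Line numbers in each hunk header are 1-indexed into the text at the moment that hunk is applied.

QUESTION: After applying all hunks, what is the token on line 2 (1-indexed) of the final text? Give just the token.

Hunk 1: at line 2 remove [vgi,vcyni] add [hrzt] -> 5 lines: ijews oisd hrzt nmc rmmju
Hunk 2: at line 1 remove [oisd,hrzt,nmc] add [mkel,rxud] -> 4 lines: ijews mkel rxud rmmju
Hunk 3: at line 2 remove [rxud] add [evorf,afhmz,vvy] -> 6 lines: ijews mkel evorf afhmz vvy rmmju
Hunk 4: at line 3 remove [afhmz,vvy] add [gid] -> 5 lines: ijews mkel evorf gid rmmju
Final line 2: mkel

Answer: mkel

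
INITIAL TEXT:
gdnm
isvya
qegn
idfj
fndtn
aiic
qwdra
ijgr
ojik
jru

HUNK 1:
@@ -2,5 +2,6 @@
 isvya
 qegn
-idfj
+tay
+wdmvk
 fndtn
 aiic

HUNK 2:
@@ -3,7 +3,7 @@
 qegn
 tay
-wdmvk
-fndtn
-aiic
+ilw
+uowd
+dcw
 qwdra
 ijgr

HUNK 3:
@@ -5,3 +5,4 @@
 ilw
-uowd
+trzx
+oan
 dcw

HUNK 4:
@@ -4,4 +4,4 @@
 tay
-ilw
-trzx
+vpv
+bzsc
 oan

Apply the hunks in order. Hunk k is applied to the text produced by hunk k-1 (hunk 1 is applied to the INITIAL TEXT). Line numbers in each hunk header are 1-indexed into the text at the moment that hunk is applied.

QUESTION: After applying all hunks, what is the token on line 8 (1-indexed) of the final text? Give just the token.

Answer: dcw

Derivation:
Hunk 1: at line 2 remove [idfj] add [tay,wdmvk] -> 11 lines: gdnm isvya qegn tay wdmvk fndtn aiic qwdra ijgr ojik jru
Hunk 2: at line 3 remove [wdmvk,fndtn,aiic] add [ilw,uowd,dcw] -> 11 lines: gdnm isvya qegn tay ilw uowd dcw qwdra ijgr ojik jru
Hunk 3: at line 5 remove [uowd] add [trzx,oan] -> 12 lines: gdnm isvya qegn tay ilw trzx oan dcw qwdra ijgr ojik jru
Hunk 4: at line 4 remove [ilw,trzx] add [vpv,bzsc] -> 12 lines: gdnm isvya qegn tay vpv bzsc oan dcw qwdra ijgr ojik jru
Final line 8: dcw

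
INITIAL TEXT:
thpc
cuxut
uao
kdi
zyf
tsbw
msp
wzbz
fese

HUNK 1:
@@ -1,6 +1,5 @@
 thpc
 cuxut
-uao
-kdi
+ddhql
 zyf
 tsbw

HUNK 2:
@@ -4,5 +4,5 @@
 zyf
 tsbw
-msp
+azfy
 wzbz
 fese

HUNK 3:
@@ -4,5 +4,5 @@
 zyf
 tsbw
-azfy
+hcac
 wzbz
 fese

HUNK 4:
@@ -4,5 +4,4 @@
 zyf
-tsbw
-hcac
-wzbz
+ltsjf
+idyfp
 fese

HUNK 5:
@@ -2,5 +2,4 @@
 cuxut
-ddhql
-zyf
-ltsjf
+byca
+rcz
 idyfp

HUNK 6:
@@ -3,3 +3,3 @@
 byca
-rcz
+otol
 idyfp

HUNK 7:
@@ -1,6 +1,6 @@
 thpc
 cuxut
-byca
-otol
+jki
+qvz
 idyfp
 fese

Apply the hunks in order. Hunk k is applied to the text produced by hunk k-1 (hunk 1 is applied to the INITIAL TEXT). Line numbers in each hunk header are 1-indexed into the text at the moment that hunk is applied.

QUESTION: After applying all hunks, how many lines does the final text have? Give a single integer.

Answer: 6

Derivation:
Hunk 1: at line 1 remove [uao,kdi] add [ddhql] -> 8 lines: thpc cuxut ddhql zyf tsbw msp wzbz fese
Hunk 2: at line 4 remove [msp] add [azfy] -> 8 lines: thpc cuxut ddhql zyf tsbw azfy wzbz fese
Hunk 3: at line 4 remove [azfy] add [hcac] -> 8 lines: thpc cuxut ddhql zyf tsbw hcac wzbz fese
Hunk 4: at line 4 remove [tsbw,hcac,wzbz] add [ltsjf,idyfp] -> 7 lines: thpc cuxut ddhql zyf ltsjf idyfp fese
Hunk 5: at line 2 remove [ddhql,zyf,ltsjf] add [byca,rcz] -> 6 lines: thpc cuxut byca rcz idyfp fese
Hunk 6: at line 3 remove [rcz] add [otol] -> 6 lines: thpc cuxut byca otol idyfp fese
Hunk 7: at line 1 remove [byca,otol] add [jki,qvz] -> 6 lines: thpc cuxut jki qvz idyfp fese
Final line count: 6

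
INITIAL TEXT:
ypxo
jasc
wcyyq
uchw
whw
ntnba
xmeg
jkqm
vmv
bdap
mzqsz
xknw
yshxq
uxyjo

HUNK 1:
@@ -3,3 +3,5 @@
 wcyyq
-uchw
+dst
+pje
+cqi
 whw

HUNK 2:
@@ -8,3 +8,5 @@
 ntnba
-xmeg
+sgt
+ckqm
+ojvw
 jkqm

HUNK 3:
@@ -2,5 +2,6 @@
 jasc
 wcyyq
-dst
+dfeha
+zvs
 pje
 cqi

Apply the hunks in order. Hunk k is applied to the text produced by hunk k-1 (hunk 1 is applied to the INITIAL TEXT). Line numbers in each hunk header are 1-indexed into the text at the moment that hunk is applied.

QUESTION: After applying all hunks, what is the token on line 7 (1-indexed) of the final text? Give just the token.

Hunk 1: at line 3 remove [uchw] add [dst,pje,cqi] -> 16 lines: ypxo jasc wcyyq dst pje cqi whw ntnba xmeg jkqm vmv bdap mzqsz xknw yshxq uxyjo
Hunk 2: at line 8 remove [xmeg] add [sgt,ckqm,ojvw] -> 18 lines: ypxo jasc wcyyq dst pje cqi whw ntnba sgt ckqm ojvw jkqm vmv bdap mzqsz xknw yshxq uxyjo
Hunk 3: at line 2 remove [dst] add [dfeha,zvs] -> 19 lines: ypxo jasc wcyyq dfeha zvs pje cqi whw ntnba sgt ckqm ojvw jkqm vmv bdap mzqsz xknw yshxq uxyjo
Final line 7: cqi

Answer: cqi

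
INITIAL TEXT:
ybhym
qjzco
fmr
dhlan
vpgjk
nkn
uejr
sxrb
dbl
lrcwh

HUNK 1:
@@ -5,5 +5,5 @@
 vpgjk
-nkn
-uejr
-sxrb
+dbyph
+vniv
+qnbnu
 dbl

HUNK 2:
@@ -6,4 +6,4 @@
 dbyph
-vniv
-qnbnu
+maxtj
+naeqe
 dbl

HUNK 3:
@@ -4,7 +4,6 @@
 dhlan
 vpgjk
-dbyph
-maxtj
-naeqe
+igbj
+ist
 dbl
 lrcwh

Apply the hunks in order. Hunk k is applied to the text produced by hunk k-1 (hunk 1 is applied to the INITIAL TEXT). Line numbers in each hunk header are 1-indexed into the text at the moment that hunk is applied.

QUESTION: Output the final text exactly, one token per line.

Answer: ybhym
qjzco
fmr
dhlan
vpgjk
igbj
ist
dbl
lrcwh

Derivation:
Hunk 1: at line 5 remove [nkn,uejr,sxrb] add [dbyph,vniv,qnbnu] -> 10 lines: ybhym qjzco fmr dhlan vpgjk dbyph vniv qnbnu dbl lrcwh
Hunk 2: at line 6 remove [vniv,qnbnu] add [maxtj,naeqe] -> 10 lines: ybhym qjzco fmr dhlan vpgjk dbyph maxtj naeqe dbl lrcwh
Hunk 3: at line 4 remove [dbyph,maxtj,naeqe] add [igbj,ist] -> 9 lines: ybhym qjzco fmr dhlan vpgjk igbj ist dbl lrcwh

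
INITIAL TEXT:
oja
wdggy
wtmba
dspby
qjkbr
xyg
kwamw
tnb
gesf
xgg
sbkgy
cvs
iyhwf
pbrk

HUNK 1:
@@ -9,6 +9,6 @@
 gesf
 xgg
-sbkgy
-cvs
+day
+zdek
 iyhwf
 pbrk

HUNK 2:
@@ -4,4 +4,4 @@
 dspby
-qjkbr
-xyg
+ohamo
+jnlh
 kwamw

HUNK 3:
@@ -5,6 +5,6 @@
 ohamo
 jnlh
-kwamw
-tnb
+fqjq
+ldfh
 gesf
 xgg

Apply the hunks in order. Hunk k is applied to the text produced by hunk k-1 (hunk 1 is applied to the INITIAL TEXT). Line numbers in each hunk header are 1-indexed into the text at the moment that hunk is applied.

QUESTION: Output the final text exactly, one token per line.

Hunk 1: at line 9 remove [sbkgy,cvs] add [day,zdek] -> 14 lines: oja wdggy wtmba dspby qjkbr xyg kwamw tnb gesf xgg day zdek iyhwf pbrk
Hunk 2: at line 4 remove [qjkbr,xyg] add [ohamo,jnlh] -> 14 lines: oja wdggy wtmba dspby ohamo jnlh kwamw tnb gesf xgg day zdek iyhwf pbrk
Hunk 3: at line 5 remove [kwamw,tnb] add [fqjq,ldfh] -> 14 lines: oja wdggy wtmba dspby ohamo jnlh fqjq ldfh gesf xgg day zdek iyhwf pbrk

Answer: oja
wdggy
wtmba
dspby
ohamo
jnlh
fqjq
ldfh
gesf
xgg
day
zdek
iyhwf
pbrk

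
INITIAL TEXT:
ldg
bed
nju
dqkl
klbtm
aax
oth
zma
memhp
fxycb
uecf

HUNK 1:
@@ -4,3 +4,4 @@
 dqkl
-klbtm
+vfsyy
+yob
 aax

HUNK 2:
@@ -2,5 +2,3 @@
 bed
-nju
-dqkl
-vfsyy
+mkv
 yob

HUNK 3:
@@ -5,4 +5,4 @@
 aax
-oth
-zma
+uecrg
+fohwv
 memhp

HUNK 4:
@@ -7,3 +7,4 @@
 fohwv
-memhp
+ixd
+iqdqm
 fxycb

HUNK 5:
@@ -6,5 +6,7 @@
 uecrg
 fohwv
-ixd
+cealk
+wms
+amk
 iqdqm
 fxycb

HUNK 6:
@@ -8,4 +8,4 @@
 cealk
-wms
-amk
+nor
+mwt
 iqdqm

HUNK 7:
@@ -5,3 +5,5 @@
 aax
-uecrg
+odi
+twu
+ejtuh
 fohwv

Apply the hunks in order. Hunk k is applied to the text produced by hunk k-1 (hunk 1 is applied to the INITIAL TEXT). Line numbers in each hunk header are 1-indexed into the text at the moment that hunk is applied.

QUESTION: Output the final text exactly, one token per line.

Answer: ldg
bed
mkv
yob
aax
odi
twu
ejtuh
fohwv
cealk
nor
mwt
iqdqm
fxycb
uecf

Derivation:
Hunk 1: at line 4 remove [klbtm] add [vfsyy,yob] -> 12 lines: ldg bed nju dqkl vfsyy yob aax oth zma memhp fxycb uecf
Hunk 2: at line 2 remove [nju,dqkl,vfsyy] add [mkv] -> 10 lines: ldg bed mkv yob aax oth zma memhp fxycb uecf
Hunk 3: at line 5 remove [oth,zma] add [uecrg,fohwv] -> 10 lines: ldg bed mkv yob aax uecrg fohwv memhp fxycb uecf
Hunk 4: at line 7 remove [memhp] add [ixd,iqdqm] -> 11 lines: ldg bed mkv yob aax uecrg fohwv ixd iqdqm fxycb uecf
Hunk 5: at line 6 remove [ixd] add [cealk,wms,amk] -> 13 lines: ldg bed mkv yob aax uecrg fohwv cealk wms amk iqdqm fxycb uecf
Hunk 6: at line 8 remove [wms,amk] add [nor,mwt] -> 13 lines: ldg bed mkv yob aax uecrg fohwv cealk nor mwt iqdqm fxycb uecf
Hunk 7: at line 5 remove [uecrg] add [odi,twu,ejtuh] -> 15 lines: ldg bed mkv yob aax odi twu ejtuh fohwv cealk nor mwt iqdqm fxycb uecf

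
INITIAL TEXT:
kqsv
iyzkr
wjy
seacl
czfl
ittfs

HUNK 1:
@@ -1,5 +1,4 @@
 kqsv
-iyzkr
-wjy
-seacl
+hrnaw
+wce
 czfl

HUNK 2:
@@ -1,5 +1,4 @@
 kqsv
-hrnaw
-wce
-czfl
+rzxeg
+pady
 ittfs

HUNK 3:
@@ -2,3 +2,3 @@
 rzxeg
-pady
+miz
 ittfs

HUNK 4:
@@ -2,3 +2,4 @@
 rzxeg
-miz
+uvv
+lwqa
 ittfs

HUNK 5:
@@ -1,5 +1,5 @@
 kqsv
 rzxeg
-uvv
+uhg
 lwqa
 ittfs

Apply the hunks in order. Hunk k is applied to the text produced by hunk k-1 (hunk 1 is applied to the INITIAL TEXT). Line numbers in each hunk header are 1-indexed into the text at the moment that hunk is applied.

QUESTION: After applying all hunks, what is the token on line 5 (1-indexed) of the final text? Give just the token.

Hunk 1: at line 1 remove [iyzkr,wjy,seacl] add [hrnaw,wce] -> 5 lines: kqsv hrnaw wce czfl ittfs
Hunk 2: at line 1 remove [hrnaw,wce,czfl] add [rzxeg,pady] -> 4 lines: kqsv rzxeg pady ittfs
Hunk 3: at line 2 remove [pady] add [miz] -> 4 lines: kqsv rzxeg miz ittfs
Hunk 4: at line 2 remove [miz] add [uvv,lwqa] -> 5 lines: kqsv rzxeg uvv lwqa ittfs
Hunk 5: at line 1 remove [uvv] add [uhg] -> 5 lines: kqsv rzxeg uhg lwqa ittfs
Final line 5: ittfs

Answer: ittfs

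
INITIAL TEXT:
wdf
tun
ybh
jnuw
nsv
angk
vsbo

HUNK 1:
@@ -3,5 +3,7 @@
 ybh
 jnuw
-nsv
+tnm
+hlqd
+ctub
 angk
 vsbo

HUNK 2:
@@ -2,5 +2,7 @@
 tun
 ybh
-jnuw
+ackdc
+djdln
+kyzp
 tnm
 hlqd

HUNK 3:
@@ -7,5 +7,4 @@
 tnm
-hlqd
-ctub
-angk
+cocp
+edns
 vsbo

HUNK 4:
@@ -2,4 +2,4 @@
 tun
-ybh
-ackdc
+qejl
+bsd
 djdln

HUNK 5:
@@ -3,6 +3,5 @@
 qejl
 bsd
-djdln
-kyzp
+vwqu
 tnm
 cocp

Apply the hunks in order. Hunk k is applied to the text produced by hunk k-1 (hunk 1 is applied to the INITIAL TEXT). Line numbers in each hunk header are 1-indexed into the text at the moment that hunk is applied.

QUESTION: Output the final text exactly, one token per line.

Answer: wdf
tun
qejl
bsd
vwqu
tnm
cocp
edns
vsbo

Derivation:
Hunk 1: at line 3 remove [nsv] add [tnm,hlqd,ctub] -> 9 lines: wdf tun ybh jnuw tnm hlqd ctub angk vsbo
Hunk 2: at line 2 remove [jnuw] add [ackdc,djdln,kyzp] -> 11 lines: wdf tun ybh ackdc djdln kyzp tnm hlqd ctub angk vsbo
Hunk 3: at line 7 remove [hlqd,ctub,angk] add [cocp,edns] -> 10 lines: wdf tun ybh ackdc djdln kyzp tnm cocp edns vsbo
Hunk 4: at line 2 remove [ybh,ackdc] add [qejl,bsd] -> 10 lines: wdf tun qejl bsd djdln kyzp tnm cocp edns vsbo
Hunk 5: at line 3 remove [djdln,kyzp] add [vwqu] -> 9 lines: wdf tun qejl bsd vwqu tnm cocp edns vsbo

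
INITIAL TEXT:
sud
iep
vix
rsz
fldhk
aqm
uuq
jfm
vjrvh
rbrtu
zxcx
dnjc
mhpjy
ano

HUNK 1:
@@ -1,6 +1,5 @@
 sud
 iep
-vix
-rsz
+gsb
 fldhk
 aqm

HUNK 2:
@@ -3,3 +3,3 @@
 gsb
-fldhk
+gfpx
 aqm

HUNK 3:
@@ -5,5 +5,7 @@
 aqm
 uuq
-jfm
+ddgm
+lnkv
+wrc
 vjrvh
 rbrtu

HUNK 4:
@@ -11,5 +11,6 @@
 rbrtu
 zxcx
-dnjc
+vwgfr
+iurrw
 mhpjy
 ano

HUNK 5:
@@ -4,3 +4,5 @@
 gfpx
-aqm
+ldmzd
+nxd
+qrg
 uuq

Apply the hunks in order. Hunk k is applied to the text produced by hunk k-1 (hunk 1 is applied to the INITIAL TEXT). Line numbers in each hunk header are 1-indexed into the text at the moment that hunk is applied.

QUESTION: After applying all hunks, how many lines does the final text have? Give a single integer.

Hunk 1: at line 1 remove [vix,rsz] add [gsb] -> 13 lines: sud iep gsb fldhk aqm uuq jfm vjrvh rbrtu zxcx dnjc mhpjy ano
Hunk 2: at line 3 remove [fldhk] add [gfpx] -> 13 lines: sud iep gsb gfpx aqm uuq jfm vjrvh rbrtu zxcx dnjc mhpjy ano
Hunk 3: at line 5 remove [jfm] add [ddgm,lnkv,wrc] -> 15 lines: sud iep gsb gfpx aqm uuq ddgm lnkv wrc vjrvh rbrtu zxcx dnjc mhpjy ano
Hunk 4: at line 11 remove [dnjc] add [vwgfr,iurrw] -> 16 lines: sud iep gsb gfpx aqm uuq ddgm lnkv wrc vjrvh rbrtu zxcx vwgfr iurrw mhpjy ano
Hunk 5: at line 4 remove [aqm] add [ldmzd,nxd,qrg] -> 18 lines: sud iep gsb gfpx ldmzd nxd qrg uuq ddgm lnkv wrc vjrvh rbrtu zxcx vwgfr iurrw mhpjy ano
Final line count: 18

Answer: 18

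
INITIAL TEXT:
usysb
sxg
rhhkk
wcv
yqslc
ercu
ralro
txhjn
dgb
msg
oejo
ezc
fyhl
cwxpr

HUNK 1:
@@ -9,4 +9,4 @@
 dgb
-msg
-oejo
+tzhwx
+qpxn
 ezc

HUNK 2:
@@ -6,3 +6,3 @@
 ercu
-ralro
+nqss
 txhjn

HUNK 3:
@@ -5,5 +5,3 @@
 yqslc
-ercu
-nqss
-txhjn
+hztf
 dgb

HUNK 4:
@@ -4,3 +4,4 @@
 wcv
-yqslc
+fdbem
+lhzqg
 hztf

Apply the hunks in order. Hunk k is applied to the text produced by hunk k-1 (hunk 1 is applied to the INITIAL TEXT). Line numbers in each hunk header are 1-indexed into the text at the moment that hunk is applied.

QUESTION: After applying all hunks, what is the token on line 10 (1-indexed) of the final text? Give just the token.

Hunk 1: at line 9 remove [msg,oejo] add [tzhwx,qpxn] -> 14 lines: usysb sxg rhhkk wcv yqslc ercu ralro txhjn dgb tzhwx qpxn ezc fyhl cwxpr
Hunk 2: at line 6 remove [ralro] add [nqss] -> 14 lines: usysb sxg rhhkk wcv yqslc ercu nqss txhjn dgb tzhwx qpxn ezc fyhl cwxpr
Hunk 3: at line 5 remove [ercu,nqss,txhjn] add [hztf] -> 12 lines: usysb sxg rhhkk wcv yqslc hztf dgb tzhwx qpxn ezc fyhl cwxpr
Hunk 4: at line 4 remove [yqslc] add [fdbem,lhzqg] -> 13 lines: usysb sxg rhhkk wcv fdbem lhzqg hztf dgb tzhwx qpxn ezc fyhl cwxpr
Final line 10: qpxn

Answer: qpxn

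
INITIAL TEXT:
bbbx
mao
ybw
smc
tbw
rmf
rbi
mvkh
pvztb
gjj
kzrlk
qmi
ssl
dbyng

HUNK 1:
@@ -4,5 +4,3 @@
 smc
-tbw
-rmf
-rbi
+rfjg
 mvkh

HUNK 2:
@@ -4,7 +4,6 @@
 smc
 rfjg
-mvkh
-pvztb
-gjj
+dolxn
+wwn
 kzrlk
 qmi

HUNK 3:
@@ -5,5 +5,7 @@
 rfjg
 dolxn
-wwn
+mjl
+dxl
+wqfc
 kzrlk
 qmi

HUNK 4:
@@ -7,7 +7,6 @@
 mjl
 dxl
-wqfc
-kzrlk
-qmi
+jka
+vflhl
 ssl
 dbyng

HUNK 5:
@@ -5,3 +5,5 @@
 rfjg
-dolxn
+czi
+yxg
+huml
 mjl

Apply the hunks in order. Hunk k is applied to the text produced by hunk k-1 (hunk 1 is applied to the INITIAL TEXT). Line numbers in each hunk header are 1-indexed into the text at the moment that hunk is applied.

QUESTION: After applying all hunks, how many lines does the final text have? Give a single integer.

Hunk 1: at line 4 remove [tbw,rmf,rbi] add [rfjg] -> 12 lines: bbbx mao ybw smc rfjg mvkh pvztb gjj kzrlk qmi ssl dbyng
Hunk 2: at line 4 remove [mvkh,pvztb,gjj] add [dolxn,wwn] -> 11 lines: bbbx mao ybw smc rfjg dolxn wwn kzrlk qmi ssl dbyng
Hunk 3: at line 5 remove [wwn] add [mjl,dxl,wqfc] -> 13 lines: bbbx mao ybw smc rfjg dolxn mjl dxl wqfc kzrlk qmi ssl dbyng
Hunk 4: at line 7 remove [wqfc,kzrlk,qmi] add [jka,vflhl] -> 12 lines: bbbx mao ybw smc rfjg dolxn mjl dxl jka vflhl ssl dbyng
Hunk 5: at line 5 remove [dolxn] add [czi,yxg,huml] -> 14 lines: bbbx mao ybw smc rfjg czi yxg huml mjl dxl jka vflhl ssl dbyng
Final line count: 14

Answer: 14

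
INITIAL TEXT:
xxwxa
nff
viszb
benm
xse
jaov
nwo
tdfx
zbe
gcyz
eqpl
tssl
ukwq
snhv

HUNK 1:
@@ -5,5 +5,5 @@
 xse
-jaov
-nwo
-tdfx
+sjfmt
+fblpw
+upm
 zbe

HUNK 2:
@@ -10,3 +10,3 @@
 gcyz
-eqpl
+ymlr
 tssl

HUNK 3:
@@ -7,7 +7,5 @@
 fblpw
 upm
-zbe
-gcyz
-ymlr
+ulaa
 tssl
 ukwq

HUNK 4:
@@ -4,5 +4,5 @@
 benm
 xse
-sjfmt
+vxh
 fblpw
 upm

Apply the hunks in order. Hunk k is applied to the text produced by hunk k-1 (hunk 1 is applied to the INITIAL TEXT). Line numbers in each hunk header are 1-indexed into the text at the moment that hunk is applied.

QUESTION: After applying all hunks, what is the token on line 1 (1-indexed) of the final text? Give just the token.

Hunk 1: at line 5 remove [jaov,nwo,tdfx] add [sjfmt,fblpw,upm] -> 14 lines: xxwxa nff viszb benm xse sjfmt fblpw upm zbe gcyz eqpl tssl ukwq snhv
Hunk 2: at line 10 remove [eqpl] add [ymlr] -> 14 lines: xxwxa nff viszb benm xse sjfmt fblpw upm zbe gcyz ymlr tssl ukwq snhv
Hunk 3: at line 7 remove [zbe,gcyz,ymlr] add [ulaa] -> 12 lines: xxwxa nff viszb benm xse sjfmt fblpw upm ulaa tssl ukwq snhv
Hunk 4: at line 4 remove [sjfmt] add [vxh] -> 12 lines: xxwxa nff viszb benm xse vxh fblpw upm ulaa tssl ukwq snhv
Final line 1: xxwxa

Answer: xxwxa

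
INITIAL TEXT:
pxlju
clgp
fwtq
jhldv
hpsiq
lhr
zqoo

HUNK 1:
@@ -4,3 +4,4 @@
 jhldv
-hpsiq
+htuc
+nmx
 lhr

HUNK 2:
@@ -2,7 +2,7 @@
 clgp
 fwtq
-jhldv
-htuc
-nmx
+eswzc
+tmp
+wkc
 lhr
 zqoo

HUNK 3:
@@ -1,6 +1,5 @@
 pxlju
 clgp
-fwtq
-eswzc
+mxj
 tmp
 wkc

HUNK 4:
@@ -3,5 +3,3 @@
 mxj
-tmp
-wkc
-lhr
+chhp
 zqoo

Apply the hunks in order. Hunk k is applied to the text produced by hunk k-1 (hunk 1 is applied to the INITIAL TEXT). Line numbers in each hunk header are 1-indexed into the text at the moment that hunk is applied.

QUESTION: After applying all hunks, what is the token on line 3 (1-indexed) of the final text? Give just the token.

Answer: mxj

Derivation:
Hunk 1: at line 4 remove [hpsiq] add [htuc,nmx] -> 8 lines: pxlju clgp fwtq jhldv htuc nmx lhr zqoo
Hunk 2: at line 2 remove [jhldv,htuc,nmx] add [eswzc,tmp,wkc] -> 8 lines: pxlju clgp fwtq eswzc tmp wkc lhr zqoo
Hunk 3: at line 1 remove [fwtq,eswzc] add [mxj] -> 7 lines: pxlju clgp mxj tmp wkc lhr zqoo
Hunk 4: at line 3 remove [tmp,wkc,lhr] add [chhp] -> 5 lines: pxlju clgp mxj chhp zqoo
Final line 3: mxj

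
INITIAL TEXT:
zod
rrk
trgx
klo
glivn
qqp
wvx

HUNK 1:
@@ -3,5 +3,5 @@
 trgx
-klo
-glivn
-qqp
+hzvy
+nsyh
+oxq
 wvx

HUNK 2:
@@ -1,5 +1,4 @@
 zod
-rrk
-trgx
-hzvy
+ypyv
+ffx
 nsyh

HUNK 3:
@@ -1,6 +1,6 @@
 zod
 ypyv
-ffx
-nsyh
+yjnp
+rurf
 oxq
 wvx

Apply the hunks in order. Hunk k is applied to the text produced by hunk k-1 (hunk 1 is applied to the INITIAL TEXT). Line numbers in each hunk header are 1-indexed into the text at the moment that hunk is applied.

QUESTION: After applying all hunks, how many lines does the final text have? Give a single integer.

Hunk 1: at line 3 remove [klo,glivn,qqp] add [hzvy,nsyh,oxq] -> 7 lines: zod rrk trgx hzvy nsyh oxq wvx
Hunk 2: at line 1 remove [rrk,trgx,hzvy] add [ypyv,ffx] -> 6 lines: zod ypyv ffx nsyh oxq wvx
Hunk 3: at line 1 remove [ffx,nsyh] add [yjnp,rurf] -> 6 lines: zod ypyv yjnp rurf oxq wvx
Final line count: 6

Answer: 6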